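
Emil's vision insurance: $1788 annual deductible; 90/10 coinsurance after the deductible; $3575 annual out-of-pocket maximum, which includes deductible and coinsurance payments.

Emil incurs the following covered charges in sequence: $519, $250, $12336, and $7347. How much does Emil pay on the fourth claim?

Claim 1 — $519: entire amount goes to the deductible. Member owes $519 (running OOP $519).
Claim 2 — $250: all of it applies to the deductible. Cost to member: $250. OOP to date $769.
Claim 3 — $12336: $1019 to deductible, leaving $11317; coinsurance $11317 × 10% = $1131.70. Cost to member: $2150.70. OOP to date $2919.70.
Claim 4 — $7347: 10% coinsurance on $7347 = $734.70. Adding that to $2919.70 gives $3654.40, past the $3575 cap; member pays only $3575 − $2919.70 = $655.30.

$655.30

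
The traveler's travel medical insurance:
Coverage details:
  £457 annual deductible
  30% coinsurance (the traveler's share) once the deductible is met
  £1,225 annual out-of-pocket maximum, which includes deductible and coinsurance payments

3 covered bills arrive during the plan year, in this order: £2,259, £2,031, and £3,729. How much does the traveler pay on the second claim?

£227.40

Bill 1, £2,259: deductible takes £457, £1,802 remains; traveler's 30% is £540.60. Traveler pays £997.60; OOP now £997.60.
Bill 2, £2,031: deductible already satisfied, so traveler's share is 30% × £2,031 = £609.30. Adding that to £997.60 gives £1,606.90, past the £1,225 cap; traveler pays only £1,225 − £997.60 = £227.40.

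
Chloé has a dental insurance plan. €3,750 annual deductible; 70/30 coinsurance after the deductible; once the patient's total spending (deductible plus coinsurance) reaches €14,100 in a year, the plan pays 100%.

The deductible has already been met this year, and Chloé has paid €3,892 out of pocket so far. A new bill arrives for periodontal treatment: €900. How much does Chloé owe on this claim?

€270

With the deductible met, the entire €900 is subject to coinsurance.
Patient's 30% share of €900 is €270.
Cumulative spending €3,892 + €270 = €4,162 stays under the €14,100 maximum.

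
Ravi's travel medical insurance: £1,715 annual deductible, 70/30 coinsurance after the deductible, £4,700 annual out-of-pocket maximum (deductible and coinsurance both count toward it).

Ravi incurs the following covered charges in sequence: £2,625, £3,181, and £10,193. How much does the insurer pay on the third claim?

Bill 1, £2,625: £1,715 finishes the deductible; £910 goes to coinsurance; coinsurance £910 × 30% = £273. Traveler pays £1,988; OOP now £1,988. Insurer: £2,625 − £1,988 = £637.
Bill 2, £3,181: deductible met; 30% of £3,181 = £954.30. Cost to traveler: £954.30. OOP to date £2,942.30. Insurer: £3,181 − £954.30 = £2,226.70.
Bill 3, £10,193: deductible already satisfied, so traveler's share is 30% × £10,193 = £3,057.90. Adding that to £2,942.30 gives £6,000.20, past the £4,700 cap; traveler pays only £4,700 − £2,942.30 = £1,757.70. Plan pays £10,193 − £1,757.70 = £8,435.30.

£8,435.30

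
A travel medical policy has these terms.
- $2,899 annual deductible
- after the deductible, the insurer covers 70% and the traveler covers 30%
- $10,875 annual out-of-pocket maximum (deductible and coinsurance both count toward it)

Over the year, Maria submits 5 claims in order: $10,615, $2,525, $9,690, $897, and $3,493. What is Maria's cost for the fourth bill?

#1 ($10,615): $2,899 finishes the deductible; $7,716 goes to coinsurance; 30% of $7,716 = $2,314.80. Cost to traveler: $5,213.80. OOP to date $5,213.80.
#2 ($2,525): deductible already satisfied, so traveler's share is 30% × $2,525 = $757.50. Cost to traveler: $757.50. OOP to date $5,971.30.
#3 ($9,690): 30% coinsurance on $9,690 = $2,907. Cost to traveler: $2,907. OOP to date $8,878.30.
#4 ($897): 30% coinsurance on $897 = $269.10. Cost to traveler: $269.10. OOP to date $9,147.40.

$269.10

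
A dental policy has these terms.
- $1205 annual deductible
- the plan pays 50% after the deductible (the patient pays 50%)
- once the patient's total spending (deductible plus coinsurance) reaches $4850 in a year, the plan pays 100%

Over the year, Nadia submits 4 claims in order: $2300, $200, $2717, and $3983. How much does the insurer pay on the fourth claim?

#1 ($2300): deductible takes $1205, $1095 remains; 50% of $1095 = $547.50. Patient owes $1752.50 (running OOP $1752.50). Plan pays $2300 − $1752.50 = $547.50.
#2 ($200): deductible met; 50% of $200 = $100. Patient pays $100; OOP now $1852.50. Plan pays $200 − $100 = $100.
#3 ($2717): deductible met; 50% of $2717 = $1358.50. Patient owes $1358.50 (running OOP $3211). Plan pays $2717 − $1358.50 = $1358.50.
#4 ($3983): 50% coinsurance on $3983 = $1991.50. OOP would hit $5202.50 > $4850, so the cap limits the patient to $4850 − $3211 = $1639. Plan pays $3983 − $1639 = $2344.

$2344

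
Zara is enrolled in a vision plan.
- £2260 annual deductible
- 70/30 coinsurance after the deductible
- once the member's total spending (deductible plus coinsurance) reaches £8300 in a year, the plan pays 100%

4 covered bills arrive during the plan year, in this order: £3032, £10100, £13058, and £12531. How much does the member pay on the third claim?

Claim 1 (£3032): deductible takes £2260, £772 remains; 30% of £772 = £231.60. Member pays £2491.60; OOP now £2491.60.
Claim 2 (£10100): deductible already satisfied, so member's share is 30% × £10100 = £3030. Cost to member: £3030. OOP to date £5521.60.
Claim 3 (£13058): deductible met; 30% of £13058 = £3917.40. That would push OOP to £9439, over the £8300 cap, so member pays £8300 − £5521.60 = £2778.40.

£2778.40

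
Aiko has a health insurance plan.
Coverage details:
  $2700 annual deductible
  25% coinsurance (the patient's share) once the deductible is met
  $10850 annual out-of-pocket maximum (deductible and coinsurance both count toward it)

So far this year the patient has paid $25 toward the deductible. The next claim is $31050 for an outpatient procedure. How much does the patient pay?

$25 of the $2700 deductible is already met, leaving $2675.
That leaves $31050 − $2675 = $28375 for coinsurance.
Patient's 25% share of $28375 is $7093.75.
Patient responsibility before any cap: $2675 + $7093.75 = $9768.75.
Cumulative spending $25 + $9768.75 = $9793.75 stays under the $10850 maximum.

$9768.75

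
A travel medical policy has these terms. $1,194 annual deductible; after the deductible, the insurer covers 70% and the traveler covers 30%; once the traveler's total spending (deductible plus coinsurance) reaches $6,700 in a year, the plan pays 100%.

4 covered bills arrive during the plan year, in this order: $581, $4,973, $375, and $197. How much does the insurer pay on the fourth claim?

#1 ($581): fully absorbed by the deductible. Traveler owes $581 (running OOP $581). Insurer: $581 − $581 = $0.
#2 ($4,973): $613 to deductible, leaving $4,360; 30% of $4,360 = $1,308. Traveler owes $1,921 (running OOP $2,502). Plan pays $4,973 − $1,921 = $3,052.
#3 ($375): deductible already satisfied, so traveler's share is 30% × $375 = $112.50. Cost to traveler: $112.50. OOP to date $2,614.50. Insurer: $375 − $112.50 = $262.50.
#4 ($197): deductible already satisfied, so traveler's share is 30% × $197 = $59.10. Traveler owes $59.10 (running OOP $2,673.60). Insurer: $197 − $59.10 = $137.90.

$137.90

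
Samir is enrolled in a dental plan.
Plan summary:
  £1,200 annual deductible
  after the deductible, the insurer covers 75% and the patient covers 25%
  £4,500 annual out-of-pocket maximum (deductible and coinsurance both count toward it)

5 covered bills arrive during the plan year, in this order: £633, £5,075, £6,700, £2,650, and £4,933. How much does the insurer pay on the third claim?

£5,025

Claim 1 (£633): fully absorbed by the deductible. Cost to patient: £633. OOP to date £633. Plan pays £633 − £633 = £0.
Claim 2 (£5,075): £567 to deductible, leaving £4,508; patient's 25% is £1,127. Patient pays £1,694; OOP now £2,327. Insurer: £5,075 − £1,694 = £3,381.
Claim 3 (£6,700): deductible already satisfied, so patient's share is 25% × £6,700 = £1,675. Patient owes £1,675 (running OOP £4,002). Plan pays £6,700 − £1,675 = £5,025.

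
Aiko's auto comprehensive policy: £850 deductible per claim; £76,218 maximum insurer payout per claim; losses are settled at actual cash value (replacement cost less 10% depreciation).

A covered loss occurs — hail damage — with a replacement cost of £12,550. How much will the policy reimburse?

At 10% depreciation, ACV = £12,550 − £1,255 = £11,295.
Less the £850 deductible: £11,295 − £850 = £10,445.
£10,445 is within the £76,218 limit, so the insurer pays £10,445.

£10,445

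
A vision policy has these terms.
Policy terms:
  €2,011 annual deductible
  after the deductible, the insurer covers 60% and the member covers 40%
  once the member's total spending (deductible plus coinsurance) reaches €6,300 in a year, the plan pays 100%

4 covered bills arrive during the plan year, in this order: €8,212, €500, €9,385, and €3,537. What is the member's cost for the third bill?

€1,608.60

Claim 1 — €8,212: €2,011 finishes the deductible; €6,201 goes to coinsurance; member's 40% is €2,480.40. Member owes €4,491.40 (running OOP €4,491.40).
Claim 2 — €500: deductible met; 40% of €500 = €200. Cost to member: €200. OOP to date €4,691.40.
Claim 3 — €9,385: deductible met; 40% of €9,385 = €3,754. OOP would hit €8,445.40 > €6,300, so the cap limits the member to €6,300 − €4,691.40 = €1,608.60.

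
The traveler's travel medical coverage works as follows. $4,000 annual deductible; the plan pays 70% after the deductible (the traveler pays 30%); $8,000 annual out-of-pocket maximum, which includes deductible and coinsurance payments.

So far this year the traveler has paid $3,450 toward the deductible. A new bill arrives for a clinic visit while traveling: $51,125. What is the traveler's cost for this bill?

Remaining deductible: $4,000 − $3,450 = $550.
The remaining $50,575 (= $51,125 − $550) moves to coinsurance.
Coinsurance: $50,575 × 30% = $15,172.50.
That puts the traveler's cost at $550 + $15,172.50 = $15,722.50 before any cap.
That would bring total out-of-pocket to $19,172.50, past the $8,000 cap. The traveler is capped at $8,000 − $3,450 = $4,550 on this claim.

$4,550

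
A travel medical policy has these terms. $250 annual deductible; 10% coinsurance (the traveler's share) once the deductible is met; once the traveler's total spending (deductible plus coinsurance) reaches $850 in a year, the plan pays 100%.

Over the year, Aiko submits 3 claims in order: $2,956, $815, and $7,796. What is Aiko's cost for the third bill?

Claim 1 — $2,956: deductible takes $250, $2,706 remains; traveler's 10% is $270.60. Traveler pays $520.60; OOP now $520.60.
Claim 2 — $815: 10% coinsurance on $815 = $81.50. Traveler owes $81.50 (running OOP $602.10).
Claim 3 — $7,796: 10% coinsurance on $7,796 = $779.60. That would push OOP to $1,381.70, over the $850 cap, so traveler pays $850 − $602.10 = $247.90.

$247.90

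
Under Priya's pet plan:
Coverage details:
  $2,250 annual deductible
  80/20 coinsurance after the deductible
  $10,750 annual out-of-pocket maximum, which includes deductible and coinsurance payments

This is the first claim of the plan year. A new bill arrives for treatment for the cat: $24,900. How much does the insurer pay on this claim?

$18,120

Deductible not yet touched, so the first $2,250 of the bill goes to the deductible.
After the $2,250 deductible portion, $24,900 − $2,250 = $22,650 is subject to coinsurance.
Coinsurance: $22,650 × 20% = $4,530.
That puts the owner's cost at $2,250 + $4,530 = $6,780 before any cap.
Cumulative spending $0 + $6,780 = $6,780 stays under the $10,750 maximum.
The insurer covers the remainder: $24,900 − $6,780 = $18,120.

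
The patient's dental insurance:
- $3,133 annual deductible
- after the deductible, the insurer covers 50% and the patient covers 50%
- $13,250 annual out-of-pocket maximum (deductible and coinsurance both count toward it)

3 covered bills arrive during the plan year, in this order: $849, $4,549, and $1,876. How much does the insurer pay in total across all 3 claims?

Claim 1 ($849): all of it applies to the deductible. Patient pays $849; OOP now $849. Plan pays $849 − $849 = $0.
Claim 2 ($4,549): $2,284 finishes the deductible; $2,265 goes to coinsurance; patient's 50% is $1,132.50. Patient pays $3,416.50; OOP now $4,265.50. Plan pays $4,549 − $3,416.50 = $1,132.50.
Claim 3 ($1,876): deductible already satisfied, so patient's share is 50% × $1,876 = $938. Cost to patient: $938. OOP to date $5,203.50. Insurer: $1,876 − $938 = $938.
Insurer total: $0 + $1,132.50 + $938 = $2,070.50.

$2,070.50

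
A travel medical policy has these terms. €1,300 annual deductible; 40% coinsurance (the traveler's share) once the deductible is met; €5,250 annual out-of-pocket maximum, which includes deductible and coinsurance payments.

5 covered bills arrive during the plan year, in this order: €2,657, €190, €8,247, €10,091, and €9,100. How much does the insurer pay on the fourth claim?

€10,058.60

Bill 1, €2,657: €1,300 finishes the deductible; €1,357 goes to coinsurance; traveler's 40% is €542.80. Traveler owes €1,842.80 (running OOP €1,842.80). Insurer: €2,657 − €1,842.80 = €814.20.
Bill 2, €190: deductible already satisfied, so traveler's share is 40% × €190 = €76. Traveler owes €76 (running OOP €1,918.80). Plan pays €190 − €76 = €114.
Bill 3, €8,247: 40% coinsurance on €8,247 = €3,298.80. Traveler pays €3,298.80; OOP now €5,217.60. Plan pays €8,247 − €3,298.80 = €4,948.20.
Bill 4, €10,091: deductible already satisfied, so traveler's share is 40% × €10,091 = €4,036.40. OOP would hit €9,254 > €5,250, so the cap limits the traveler to €5,250 − €5,217.60 = €32.40. Insurer: €10,091 − €32.40 = €10,058.60.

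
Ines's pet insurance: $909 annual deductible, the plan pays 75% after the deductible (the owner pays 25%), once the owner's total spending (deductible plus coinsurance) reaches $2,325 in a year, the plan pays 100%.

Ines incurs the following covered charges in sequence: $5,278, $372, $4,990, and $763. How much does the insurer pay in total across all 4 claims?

Claim 1 ($5,278): $909 finishes the deductible; $4,369 goes to coinsurance; 25% of $4,369 = $1,092.25. Owner owes $2,001.25 (running OOP $2,001.25). Insurer: $5,278 − $2,001.25 = $3,276.75.
Claim 2 ($372): 25% coinsurance on $372 = $93. Cost to owner: $93. OOP to date $2,094.25. Plan pays $372 − $93 = $279.
Claim 3 ($4,990): 25% coinsurance on $4,990 = $1,247.50. Adding that to $2,094.25 gives $3,341.75, past the $2,325 cap; owner pays only $2,325 − $2,094.25 = $230.75. Plan pays $4,990 − $230.75 = $4,759.25.
Claim 4 ($763): deductible already satisfied, so owner's share is 25% × $763 = $190.75. OOP would hit $2,515.75 > $2,325, so the cap limits the owner to $2,325 − $2,325 = $0. Insurer: $763 − $0 = $763.
Insurer total: $3,276.75 + $279 + $4,759.25 + $763 = $9,078.

$9,078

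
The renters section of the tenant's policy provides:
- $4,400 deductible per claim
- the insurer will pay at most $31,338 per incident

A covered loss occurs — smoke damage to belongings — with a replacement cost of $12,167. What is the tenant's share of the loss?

$4,400

Subtract the deductible: $12,167 − $4,400 = $7,767.
$7,767 is within the $31,338 limit, so the insurer pays $7,767.
Out of pocket: $12,167 − $7,767 = $4,400.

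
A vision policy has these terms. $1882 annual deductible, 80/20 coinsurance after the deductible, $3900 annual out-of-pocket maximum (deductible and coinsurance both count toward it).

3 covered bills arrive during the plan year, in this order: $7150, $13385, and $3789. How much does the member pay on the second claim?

$964.40

Claim 1 ($7150): deductible takes $1882, $5268 remains; member's 20% is $1053.60. Member pays $2935.60; OOP now $2935.60.
Claim 2 ($13385): deductible already satisfied, so member's share is 20% × $13385 = $2677. That would push OOP to $5612.60, over the $3900 cap, so member pays $3900 − $2935.60 = $964.40.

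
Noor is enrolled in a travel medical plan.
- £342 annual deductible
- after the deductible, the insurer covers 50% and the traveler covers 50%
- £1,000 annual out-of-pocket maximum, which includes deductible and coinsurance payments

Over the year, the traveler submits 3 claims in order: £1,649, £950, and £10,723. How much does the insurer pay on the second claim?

£945.50

Claim 1 — £1,649: £342 to deductible, leaving £1,307; coinsurance £1,307 × 50% = £653.50. Traveler owes £995.50 (running OOP £995.50). Plan pays £1,649 − £995.50 = £653.50.
Claim 2 — £950: deductible already satisfied, so traveler's share is 50% × £950 = £475. Adding that to £995.50 gives £1,470.50, past the £1,000 cap; traveler pays only £1,000 − £995.50 = £4.50. Plan pays £950 − £4.50 = £945.50.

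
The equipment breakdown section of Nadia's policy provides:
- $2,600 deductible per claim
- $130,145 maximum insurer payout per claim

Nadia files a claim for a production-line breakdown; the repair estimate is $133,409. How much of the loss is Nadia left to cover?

$3,264

Subtract the deductible: $133,409 − $2,600 = $130,809.
$130,809 exceeds the $130,145 limit, so the insurer pays the limit: $130,145.
Out of pocket: $133,409 − $130,145 = $3,264.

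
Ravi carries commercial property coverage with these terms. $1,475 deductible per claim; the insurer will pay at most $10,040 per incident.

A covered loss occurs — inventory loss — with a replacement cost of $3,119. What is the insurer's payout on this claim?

Subtract the deductible: $3,119 − $1,475 = $1,644.
$1,644 ≤ $10,040, so the limit doesn't bind; insurer pays $1,644.

$1,644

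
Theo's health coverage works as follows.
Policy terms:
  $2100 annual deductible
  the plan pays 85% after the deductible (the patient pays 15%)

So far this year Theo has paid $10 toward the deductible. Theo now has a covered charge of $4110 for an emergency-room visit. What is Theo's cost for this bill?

$2393

Remaining deductible: $2100 − $10 = $2090.
The remaining $2020 (= $4110 − $2090) moves to coinsurance.
Patient's 15% share of $2020 is $303.
That puts the patient's cost at $2090 + $303 = $2393.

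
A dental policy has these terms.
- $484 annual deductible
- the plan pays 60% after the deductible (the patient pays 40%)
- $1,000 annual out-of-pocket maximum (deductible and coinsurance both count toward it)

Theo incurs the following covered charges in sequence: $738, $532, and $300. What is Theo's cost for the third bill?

Bill 1, $738: $484 finishes the deductible; $254 goes to coinsurance; 40% of $254 = $101.60. Patient pays $585.60; OOP now $585.60.
Bill 2, $532: deductible met; 40% of $532 = $212.80. Patient pays $212.80; OOP now $798.40.
Bill 3, $300: deductible already satisfied, so patient's share is 40% × $300 = $120. Patient owes $120 (running OOP $918.40).

$120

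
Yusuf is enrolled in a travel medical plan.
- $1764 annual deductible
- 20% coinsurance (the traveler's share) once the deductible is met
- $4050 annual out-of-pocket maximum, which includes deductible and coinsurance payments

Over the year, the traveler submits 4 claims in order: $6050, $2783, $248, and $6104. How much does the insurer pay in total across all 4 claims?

$11135

Claim 1 — $6050: $1764 finishes the deductible; $4286 goes to coinsurance; coinsurance $4286 × 20% = $857.20. Cost to traveler: $2621.20. OOP to date $2621.20. Plan pays $6050 − $2621.20 = $3428.80.
Claim 2 — $2783: deductible already satisfied, so traveler's share is 20% × $2783 = $556.60. Cost to traveler: $556.60. OOP to date $3177.80. Plan pays $2783 − $556.60 = $2226.40.
Claim 3 — $248: deductible met; 20% of $248 = $49.60. Traveler pays $49.60; OOP now $3227.40. Insurer: $248 − $49.60 = $198.40.
Claim 4 — $6104: deductible met; 20% of $6104 = $1220.80. Adding that to $3227.40 gives $4448.20, past the $4050 cap; traveler pays only $4050 − $3227.40 = $822.60. Insurer: $6104 − $822.60 = $5281.40.
Insurer total: $3428.80 + $2226.40 + $198.40 + $5281.40 = $11135.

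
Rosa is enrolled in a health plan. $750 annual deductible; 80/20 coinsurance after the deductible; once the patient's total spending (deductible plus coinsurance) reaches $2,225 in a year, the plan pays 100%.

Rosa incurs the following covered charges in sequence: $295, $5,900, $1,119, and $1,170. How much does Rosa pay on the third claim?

Claim 1 ($295): entire amount goes to the deductible. Cost to patient: $295. OOP to date $295.
Claim 2 ($5,900): $455 finishes the deductible; $5,445 goes to coinsurance; coinsurance $5,445 × 20% = $1,089. Cost to patient: $1,544. OOP to date $1,839.
Claim 3 ($1,119): 20% coinsurance on $1,119 = $223.80. Cost to patient: $223.80. OOP to date $2,062.80.

$223.80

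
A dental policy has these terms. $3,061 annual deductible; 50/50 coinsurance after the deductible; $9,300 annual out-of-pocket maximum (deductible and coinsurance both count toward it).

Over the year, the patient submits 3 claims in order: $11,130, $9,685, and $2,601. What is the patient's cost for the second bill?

#1 ($11,130): $3,061 finishes the deductible; $8,069 goes to coinsurance; 50% of $8,069 = $4,034.50. Cost to patient: $7,095.50. OOP to date $7,095.50.
#2 ($9,685): deductible already satisfied, so patient's share is 50% × $9,685 = $4,842.50. Adding that to $7,095.50 gives $11,938, past the $9,300 cap; patient pays only $9,300 − $7,095.50 = $2,204.50.

$2,204.50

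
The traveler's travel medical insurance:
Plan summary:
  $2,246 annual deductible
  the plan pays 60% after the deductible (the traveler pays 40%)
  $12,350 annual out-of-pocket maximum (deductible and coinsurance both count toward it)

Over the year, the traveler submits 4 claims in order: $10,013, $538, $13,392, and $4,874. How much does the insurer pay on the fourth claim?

$3,448.80

#1 ($10,013): $2,246 finishes the deductible; $7,767 goes to coinsurance; traveler's 40% is $3,106.80. Traveler pays $5,352.80; OOP now $5,352.80. Insurer: $10,013 − $5,352.80 = $4,660.20.
#2 ($538): 40% coinsurance on $538 = $215.20. Traveler pays $215.20; OOP now $5,568. Insurer: $538 − $215.20 = $322.80.
#3 ($13,392): deductible met; 40% of $13,392 = $5,356.80. Traveler owes $5,356.80 (running OOP $10,924.80). Insurer: $13,392 − $5,356.80 = $8,035.20.
#4 ($4,874): 40% coinsurance on $4,874 = $1,949.60. OOP would hit $12,874.40 > $12,350, so the cap limits the traveler to $12,350 − $10,924.80 = $1,425.20. Insurer: $4,874 − $1,425.20 = $3,448.80.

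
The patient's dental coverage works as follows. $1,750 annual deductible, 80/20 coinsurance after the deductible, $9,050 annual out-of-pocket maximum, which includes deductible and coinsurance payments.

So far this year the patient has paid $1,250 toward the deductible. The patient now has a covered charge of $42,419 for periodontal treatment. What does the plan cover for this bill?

$34,619

$1,250 of the $1,750 deductible is already met, leaving $500.
The remaining $41,919 (= $42,419 − $500) moves to coinsurance.
20% of $41,919 = $8,383.80 falls to the patient.
Patient responsibility before any cap: $500 + $8,383.80 = $8,883.80.
Adding $8,883.80 to the $1,250 already spent would give $10,133.80, which exceeds the $9,050 cap; the patient pays just $9,050 − $1,250 = $7,800.
The insurer covers the remainder: $42,419 − $7,800 = $34,619.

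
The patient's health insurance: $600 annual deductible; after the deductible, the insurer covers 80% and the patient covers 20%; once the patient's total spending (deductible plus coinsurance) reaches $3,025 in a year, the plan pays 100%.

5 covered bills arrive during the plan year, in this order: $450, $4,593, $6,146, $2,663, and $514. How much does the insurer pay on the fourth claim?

$2,355.80

Bill 1, $450: fully absorbed by the deductible. Cost to patient: $450. OOP to date $450. Plan pays $450 − $450 = $0.
Bill 2, $4,593: deductible takes $150, $4,443 remains; 20% of $4,443 = $888.60. Patient pays $1,038.60; OOP now $1,488.60. Insurer: $4,593 − $1,038.60 = $3,554.40.
Bill 3, $6,146: 20% coinsurance on $6,146 = $1,229.20. Cost to patient: $1,229.20. OOP to date $2,717.80. Insurer: $6,146 − $1,229.20 = $4,916.80.
Bill 4, $2,663: deductible met; 20% of $2,663 = $532.60. OOP would hit $3,250.40 > $3,025, so the cap limits the patient to $3,025 − $2,717.80 = $307.20. Insurer: $2,663 − $307.20 = $2,355.80.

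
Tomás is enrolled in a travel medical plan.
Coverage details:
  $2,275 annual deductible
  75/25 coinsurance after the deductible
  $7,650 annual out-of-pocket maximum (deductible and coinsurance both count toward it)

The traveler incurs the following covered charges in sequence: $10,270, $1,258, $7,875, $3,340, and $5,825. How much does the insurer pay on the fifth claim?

$5,567

Bill 1, $10,270: $2,275 finishes the deductible; $7,995 goes to coinsurance; coinsurance $7,995 × 25% = $1,998.75. Traveler owes $4,273.75 (running OOP $4,273.75). Plan pays $10,270 − $4,273.75 = $5,996.25.
Bill 2, $1,258: 25% coinsurance on $1,258 = $314.50. Traveler owes $314.50 (running OOP $4,588.25). Insurer: $1,258 − $314.50 = $943.50.
Bill 3, $7,875: deductible met; 25% of $7,875 = $1,968.75. Cost to traveler: $1,968.75. OOP to date $6,557. Insurer: $7,875 − $1,968.75 = $5,906.25.
Bill 4, $3,340: 25% coinsurance on $3,340 = $835. Traveler owes $835 (running OOP $7,392). Plan pays $3,340 − $835 = $2,505.
Bill 5, $5,825: 25% coinsurance on $5,825 = $1,456.25. That would push OOP to $8,848.25, over the $7,650 cap, so traveler pays $7,650 − $7,392 = $258. Plan pays $5,825 − $258 = $5,567.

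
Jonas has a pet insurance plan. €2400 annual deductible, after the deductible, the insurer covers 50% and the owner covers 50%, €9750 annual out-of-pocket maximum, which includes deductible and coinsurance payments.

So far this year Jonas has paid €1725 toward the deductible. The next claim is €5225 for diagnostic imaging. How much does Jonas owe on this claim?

€2950

Deductible still to meet: €2400 − €1725 = €675.
After the €675 deductible portion, €5225 − €675 = €4550 is subject to coinsurance.
Owner's 50% share of €4550 is €2275.
Owner responsibility before any cap: €675 + €2275 = €2950.
Total out-of-pocket so far would be €1725 + €2950 = €4675, below the €9750 cap — no reduction.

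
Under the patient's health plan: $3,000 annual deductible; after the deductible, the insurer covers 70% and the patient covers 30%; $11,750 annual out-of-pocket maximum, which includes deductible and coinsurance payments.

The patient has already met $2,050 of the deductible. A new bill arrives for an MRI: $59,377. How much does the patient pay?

Remaining deductible: $3,000 − $2,050 = $950.
That leaves $59,377 − $950 = $58,427 for coinsurance.
Coinsurance: $58,427 × 30% = $17,528.10.
Patient responsibility before any cap: $950 + $17,528.10 = $18,478.10.
Year-to-date out-of-pocket would reach $2,050 + $18,478.10 = $20,528.10, above the $11,750 maximum, so the patient pays only $11,750 − $2,050 = $9,700.

$9,700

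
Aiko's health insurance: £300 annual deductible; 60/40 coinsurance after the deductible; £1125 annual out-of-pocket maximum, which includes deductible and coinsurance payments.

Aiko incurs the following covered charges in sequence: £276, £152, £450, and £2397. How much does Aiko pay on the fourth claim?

Claim 1 (£276): entire amount goes to the deductible. Patient owes £276 (running OOP £276).
Claim 2 (£152): £24 to deductible, leaving £128; coinsurance £128 × 40% = £51.20. Patient owes £75.20 (running OOP £351.20).
Claim 3 (£450): deductible already satisfied, so patient's share is 40% × £450 = £180. Patient owes £180 (running OOP £531.20).
Claim 4 (£2397): 40% coinsurance on £2397 = £958.80. That would push OOP to £1490, over the £1125 cap, so patient pays £1125 − £531.20 = £593.80.

£593.80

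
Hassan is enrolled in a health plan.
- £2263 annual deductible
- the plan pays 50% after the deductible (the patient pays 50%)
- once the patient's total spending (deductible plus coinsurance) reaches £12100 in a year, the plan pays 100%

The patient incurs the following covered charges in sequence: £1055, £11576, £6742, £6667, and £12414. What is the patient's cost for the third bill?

Claim 1 (£1055): all of it applies to the deductible. Cost to patient: £1055. OOP to date £1055.
Claim 2 (£11576): deductible takes £1208, £10368 remains; coinsurance £10368 × 50% = £5184. Cost to patient: £6392. OOP to date £7447.
Claim 3 (£6742): deductible met; 50% of £6742 = £3371. Patient pays £3371; OOP now £10818.

£3371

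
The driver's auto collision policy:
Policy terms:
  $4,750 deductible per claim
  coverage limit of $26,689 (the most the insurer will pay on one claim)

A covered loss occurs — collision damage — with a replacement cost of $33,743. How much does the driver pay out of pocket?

Less the $4,750 deductible: $33,743 − $4,750 = $28,993.
Since $28,993 > $26,689, the payout is capped at $26,689.
The driver bears the rest of the original loss: $33,743 − $26,689 = $7,054.

$7,054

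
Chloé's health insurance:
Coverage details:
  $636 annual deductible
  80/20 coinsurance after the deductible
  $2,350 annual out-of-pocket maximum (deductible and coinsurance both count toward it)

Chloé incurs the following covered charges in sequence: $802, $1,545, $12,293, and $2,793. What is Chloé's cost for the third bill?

Bill 1, $802: $636 finishes the deductible; $166 goes to coinsurance; 20% of $166 = $33.20. Cost to patient: $669.20. OOP to date $669.20.
Bill 2, $1,545: deductible already satisfied, so patient's share is 20% × $1,545 = $309. Patient pays $309; OOP now $978.20.
Bill 3, $12,293: deductible already satisfied, so patient's share is 20% × $12,293 = $2,458.60. OOP would hit $3,436.80 > $2,350, so the cap limits the patient to $2,350 − $978.20 = $1,371.80.

$1,371.80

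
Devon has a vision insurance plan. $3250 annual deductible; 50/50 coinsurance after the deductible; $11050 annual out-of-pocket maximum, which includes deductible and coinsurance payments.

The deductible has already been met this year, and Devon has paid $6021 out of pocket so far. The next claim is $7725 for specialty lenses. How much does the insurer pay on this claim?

$3862.50

With the deductible met, the entire $7725 is subject to coinsurance.
Member's 50% share of $7725 is $3862.50.
Year-to-date out-of-pocket becomes $6021 + $3862.50 = $9883.50, still under the $11050 maximum, so no cap applies.
Insurer pays the balance: $7725 − $3862.50 = $3862.50.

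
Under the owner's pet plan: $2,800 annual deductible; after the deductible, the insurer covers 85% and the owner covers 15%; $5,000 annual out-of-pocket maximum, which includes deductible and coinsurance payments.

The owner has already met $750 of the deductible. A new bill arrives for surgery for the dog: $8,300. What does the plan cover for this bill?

$5,312.50

Remaining deductible: $2,800 − $750 = $2,050.
The remaining $6,250 (= $8,300 − $2,050) moves to coinsurance.
Owner's 15% share of $6,250 is $937.50.
That puts the owner's cost at $2,050 + $937.50 = $2,987.50 before any cap.
Year-to-date out-of-pocket becomes $750 + $2,987.50 = $3,737.50, still under the $5,000 maximum, so no cap applies.
The insurer covers the remainder: $8,300 − $2,987.50 = $5,312.50.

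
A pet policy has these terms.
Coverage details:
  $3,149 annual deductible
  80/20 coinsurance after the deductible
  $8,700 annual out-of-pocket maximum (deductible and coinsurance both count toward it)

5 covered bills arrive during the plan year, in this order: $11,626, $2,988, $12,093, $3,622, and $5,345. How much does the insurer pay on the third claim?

$9,674.40

#1 ($11,626): $3,149 finishes the deductible; $8,477 goes to coinsurance; 20% of $8,477 = $1,695.40. Owner owes $4,844.40 (running OOP $4,844.40). Insurer: $11,626 − $4,844.40 = $6,781.60.
#2 ($2,988): deductible already satisfied, so owner's share is 20% × $2,988 = $597.60. Owner owes $597.60 (running OOP $5,442). Insurer: $2,988 − $597.60 = $2,390.40.
#3 ($12,093): deductible already satisfied, so owner's share is 20% × $12,093 = $2,418.60. Owner pays $2,418.60; OOP now $7,860.60. Insurer: $12,093 − $2,418.60 = $9,674.40.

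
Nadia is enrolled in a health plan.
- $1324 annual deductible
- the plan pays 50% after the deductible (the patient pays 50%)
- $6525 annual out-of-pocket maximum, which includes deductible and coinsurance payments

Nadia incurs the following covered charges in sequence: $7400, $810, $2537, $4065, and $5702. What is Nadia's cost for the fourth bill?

$489.50

Claim 1 — $7400: $1324 finishes the deductible; $6076 goes to coinsurance; 50% of $6076 = $3038. Cost to patient: $4362. OOP to date $4362.
Claim 2 — $810: 50% coinsurance on $810 = $405. Patient pays $405; OOP now $4767.
Claim 3 — $2537: 50% coinsurance on $2537 = $1268.50. Cost to patient: $1268.50. OOP to date $6035.50.
Claim 4 — $4065: deductible met; 50% of $4065 = $2032.50. Adding that to $6035.50 gives $8068, past the $6525 cap; patient pays only $6525 − $6035.50 = $489.50.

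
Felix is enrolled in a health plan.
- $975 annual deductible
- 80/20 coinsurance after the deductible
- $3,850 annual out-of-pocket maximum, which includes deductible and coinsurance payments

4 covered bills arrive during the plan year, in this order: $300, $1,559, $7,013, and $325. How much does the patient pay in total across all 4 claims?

Bill 1, $300: fully absorbed by the deductible. Patient pays $300; OOP now $300.
Bill 2, $1,559: $675 to deductible, leaving $884; 20% of $884 = $176.80. Cost to patient: $851.80. OOP to date $1,151.80.
Bill 3, $7,013: deductible met; 20% of $7,013 = $1,402.60. Patient pays $1,402.60; OOP now $2,554.40.
Bill 4, $325: 20% coinsurance on $325 = $65. Patient owes $65 (running OOP $2,619.40).
Total paid by the patient: $300 + $851.80 + $1,402.60 + $65 = $2,619.40.

$2,619.40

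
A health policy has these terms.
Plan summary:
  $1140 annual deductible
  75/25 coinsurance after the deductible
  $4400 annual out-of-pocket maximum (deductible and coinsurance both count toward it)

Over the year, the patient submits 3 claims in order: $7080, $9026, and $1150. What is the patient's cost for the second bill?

$1775

Bill 1, $7080: $1140 finishes the deductible; $5940 goes to coinsurance; patient's 25% is $1485. Patient pays $2625; OOP now $2625.
Bill 2, $9026: deductible already satisfied, so patient's share is 25% × $9026 = $2256.50. OOP would hit $4881.50 > $4400, so the cap limits the patient to $4400 − $2625 = $1775.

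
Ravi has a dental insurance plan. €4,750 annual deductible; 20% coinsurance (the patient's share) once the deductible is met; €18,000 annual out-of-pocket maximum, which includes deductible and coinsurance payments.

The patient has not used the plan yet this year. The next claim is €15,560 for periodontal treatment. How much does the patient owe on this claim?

Deductible not yet touched, so the first €4,750 of the bill goes to the deductible.
After the €4,750 deductible portion, €15,560 − €4,750 = €10,810 is subject to coinsurance.
Patient's 20% share of €10,810 is €2,162.
That puts the patient's cost at €4,750 + €2,162 = €6,912 before any cap.
Year-to-date out-of-pocket becomes €0 + €6,912 = €6,912, still under the €18,000 maximum, so no cap applies.

€6,912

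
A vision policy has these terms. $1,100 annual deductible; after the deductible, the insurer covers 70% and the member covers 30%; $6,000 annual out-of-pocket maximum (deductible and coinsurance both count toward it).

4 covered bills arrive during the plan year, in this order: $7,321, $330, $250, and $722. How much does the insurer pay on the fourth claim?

$505.40

#1 ($7,321): $1,100 finishes the deductible; $6,221 goes to coinsurance; 30% of $6,221 = $1,866.30. Cost to member: $2,966.30. OOP to date $2,966.30. Plan pays $7,321 − $2,966.30 = $4,354.70.
#2 ($330): deductible met; 30% of $330 = $99. Cost to member: $99. OOP to date $3,065.30. Plan pays $330 − $99 = $231.
#3 ($250): 30% coinsurance on $250 = $75. Cost to member: $75. OOP to date $3,140.30. Plan pays $250 − $75 = $175.
#4 ($722): deductible met; 30% of $722 = $216.60. Member owes $216.60 (running OOP $3,356.90). Plan pays $722 − $216.60 = $505.40.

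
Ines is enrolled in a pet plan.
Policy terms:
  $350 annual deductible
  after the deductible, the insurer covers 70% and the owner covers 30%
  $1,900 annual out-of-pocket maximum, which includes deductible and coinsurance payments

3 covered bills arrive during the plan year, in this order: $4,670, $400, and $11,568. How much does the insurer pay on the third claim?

$11,434

Claim 1 — $4,670: deductible takes $350, $4,320 remains; owner's 30% is $1,296. Owner owes $1,646 (running OOP $1,646). Plan pays $4,670 − $1,646 = $3,024.
Claim 2 — $400: deductible met; 30% of $400 = $120. Cost to owner: $120. OOP to date $1,766. Insurer: $400 − $120 = $280.
Claim 3 — $11,568: deductible already satisfied, so owner's share is 30% × $11,568 = $3,470.40. Adding that to $1,766 gives $5,236.40, past the $1,900 cap; owner pays only $1,900 − $1,766 = $134. Insurer: $11,568 − $134 = $11,434.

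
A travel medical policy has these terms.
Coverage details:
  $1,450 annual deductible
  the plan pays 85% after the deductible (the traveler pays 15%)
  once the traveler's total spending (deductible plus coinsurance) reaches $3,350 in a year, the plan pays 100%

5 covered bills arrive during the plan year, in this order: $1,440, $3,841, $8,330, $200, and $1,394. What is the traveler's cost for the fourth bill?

$30

Claim 1 ($1,440): fully absorbed by the deductible. Cost to traveler: $1,440. OOP to date $1,440.
Claim 2 ($3,841): deductible takes $10, $3,831 remains; traveler's 15% is $574.65. Traveler owes $584.65 (running OOP $2,024.65).
Claim 3 ($8,330): deductible already satisfied, so traveler's share is 15% × $8,330 = $1,249.50. Traveler pays $1,249.50; OOP now $3,274.15.
Claim 4 ($200): deductible already satisfied, so traveler's share is 15% × $200 = $30. Cost to traveler: $30. OOP to date $3,304.15.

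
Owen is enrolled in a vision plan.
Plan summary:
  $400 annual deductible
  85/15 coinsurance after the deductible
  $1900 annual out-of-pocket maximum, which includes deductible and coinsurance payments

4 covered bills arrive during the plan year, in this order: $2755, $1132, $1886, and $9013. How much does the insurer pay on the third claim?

$1603.10

Claim 1 — $2755: deductible takes $400, $2355 remains; member's 15% is $353.25. Member owes $753.25 (running OOP $753.25). Insurer: $2755 − $753.25 = $2001.75.
Claim 2 — $1132: deductible met; 15% of $1132 = $169.80. Member owes $169.80 (running OOP $923.05). Plan pays $1132 − $169.80 = $962.20.
Claim 3 — $1886: deductible already satisfied, so member's share is 15% × $1886 = $282.90. Cost to member: $282.90. OOP to date $1205.95. Plan pays $1886 − $282.90 = $1603.10.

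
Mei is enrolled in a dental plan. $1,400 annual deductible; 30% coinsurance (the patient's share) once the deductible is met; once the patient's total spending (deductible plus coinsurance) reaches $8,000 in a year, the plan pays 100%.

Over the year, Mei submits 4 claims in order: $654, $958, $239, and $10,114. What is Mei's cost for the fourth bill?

$3,034.20

Bill 1, $654: entire amount goes to the deductible. Cost to patient: $654. OOP to date $654.
Bill 2, $958: $746 to deductible, leaving $212; coinsurance $212 × 30% = $63.60. Patient pays $809.60; OOP now $1,463.60.
Bill 3, $239: deductible met; 30% of $239 = $71.70. Patient owes $71.70 (running OOP $1,535.30).
Bill 4, $10,114: deductible already satisfied, so patient's share is 30% × $10,114 = $3,034.20. Cost to patient: $3,034.20. OOP to date $4,569.50.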